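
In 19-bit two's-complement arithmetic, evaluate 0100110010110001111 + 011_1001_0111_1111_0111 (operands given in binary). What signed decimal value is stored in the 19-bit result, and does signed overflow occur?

-131706; overflow

0100110010110001111 = 157071 (signed)
011_1001_0111_1111_0111 → 0111001011111110111 = 235511 (signed)
  0100110010110001111
+ 0111001011111110111
= 1011111110110000110
Result 1011111110110000110: MSB = 1 → 392582 − 524288 = -131706.
Both addends are non-negative but the stored result is negative: signed overflow. The true value 157071 + 235511 = 392582 lies outside [-262144, 262143].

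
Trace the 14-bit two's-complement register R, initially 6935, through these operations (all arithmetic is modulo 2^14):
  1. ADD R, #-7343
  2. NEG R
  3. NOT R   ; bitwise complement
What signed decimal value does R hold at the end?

-409

Start: R = 6935 = 01101100010111.
R = 6935 + (-7343) = -408 = 11111001101000
R = −(-408) = 408 = 00000110011000
R = NOT 00000110011000 = 11111001100111 = -409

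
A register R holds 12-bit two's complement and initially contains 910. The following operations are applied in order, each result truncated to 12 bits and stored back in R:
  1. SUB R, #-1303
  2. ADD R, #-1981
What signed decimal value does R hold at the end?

232

Start: R = 910 = 001110001110.
R = 910 − (-1303) = 2213; wraps to -1883 = 100010100101
R = -1883 + (-1981) = -3864; wraps to 232 = 000011101000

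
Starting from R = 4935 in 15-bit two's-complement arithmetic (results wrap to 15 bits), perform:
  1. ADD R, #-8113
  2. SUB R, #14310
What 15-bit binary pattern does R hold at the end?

011101110110000

Start: R = 4935 = 001001101000111.
R = 4935 + (-8113) = -3178 = 111001110010110
R = -3178 − 14310 = -17488; wraps to 15280 = 011101110110000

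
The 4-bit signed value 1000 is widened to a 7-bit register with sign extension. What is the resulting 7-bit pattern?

1111000

MSB of 1000 is 1; replicate it into the new high bits.
111|1000 → 1111000 (still -8).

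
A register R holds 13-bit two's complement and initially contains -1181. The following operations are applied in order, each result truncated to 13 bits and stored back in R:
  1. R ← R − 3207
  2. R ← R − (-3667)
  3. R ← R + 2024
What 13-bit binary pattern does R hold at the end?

0010100010111

Start: R = -1181 = 1101101100011.
R = -1181 − 3207 = -4388; wraps to 3804 = 0111011011100
R = 3804 − (-3667) = 7471; wraps to -721 = 1110100101111
R = -721 + 2024 = 1303 = 0010100010111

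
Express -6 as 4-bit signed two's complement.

|-6| = 6 = 0110 in 4 bits.
Invert the bits: 1001. Add 1: 1010.
Check: 1010 reads as 10 − 16 = -6.

1010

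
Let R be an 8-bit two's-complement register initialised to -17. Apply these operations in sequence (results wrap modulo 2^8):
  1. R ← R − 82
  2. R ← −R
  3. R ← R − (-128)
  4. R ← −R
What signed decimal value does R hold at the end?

Start: R = -17 = 11101111.
R = -17 − 82 = -99 = 10011101
R = −(-99) = 99 = 01100011
R = 99 − (-128) = 227; wraps to -29 = 11100011
R = −(-29) = 29 = 00011101

29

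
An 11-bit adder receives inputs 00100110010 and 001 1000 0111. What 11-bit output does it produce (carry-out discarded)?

  00100110010
+ 00110000111
= 01010111001

01010111001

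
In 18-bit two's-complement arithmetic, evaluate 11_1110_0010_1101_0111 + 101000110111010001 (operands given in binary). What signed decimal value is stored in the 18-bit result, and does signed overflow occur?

-102232; no overflow

11_1110_0010_1101_0111 → 111110001011010111 = -7465 (signed)
101000110111010001 = -94767 (signed)
  111110001011010111
+ 101000110111010001
= 100111000010101000  (discard carry-out 1)
Result 100111000010101000: MSB = 1 → 159912 − 262144 = -102232.
Both addends are negative and so is the stored result: no signed overflow.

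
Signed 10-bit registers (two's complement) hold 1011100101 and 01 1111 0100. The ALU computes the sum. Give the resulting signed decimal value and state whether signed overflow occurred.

1011100101 = -283 (signed)
01 1111 0100 → 0111110100 = 500 (signed)
  1011100101
+ 0111110100
= 0011011001  (discard carry-out 1)
Result 0011011001: MSB = 0 → value 217.
Addends have opposite signs, so signed overflow cannot occur.

217; no overflow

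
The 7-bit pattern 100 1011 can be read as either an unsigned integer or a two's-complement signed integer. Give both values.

unsigned = 75, signed = -53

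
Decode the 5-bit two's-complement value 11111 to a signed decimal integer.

-1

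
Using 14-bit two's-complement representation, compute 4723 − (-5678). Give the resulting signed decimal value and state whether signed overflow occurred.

4723 → 01001001110011
-5678 → 10100111010010
Subtract via negate-and-add: invert 10100111010010 + 1 = 01011000101110 (i.e. 5678).
  01001001110011
+ 01011000101110
= 10100010100001
Result 10100010100001: MSB = 1 → 10401 − 16384 = -5983.
Both addends (after negating the subtrahend) are non-negative but the stored result is negative: signed overflow. The true value 4723 − (-5678) = 10401 lies outside [-8192, 8191].

-5983; overflow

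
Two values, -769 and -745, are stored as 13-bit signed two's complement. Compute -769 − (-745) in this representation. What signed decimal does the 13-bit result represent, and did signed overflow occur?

-24; no overflow

-769 → 1110011111111
-745 → 1110100010111
Subtract via negate-and-add: invert 1110100010111 + 1 = 0001011101001 (i.e. 745).
  1110011111111
+ 0001011101001
= 1111111101000
Result 1111111101000: MSB = 1 → 8168 − 8192 = -24.
Addends (after negating the subtrahend) have opposite signs, so signed overflow cannot occur.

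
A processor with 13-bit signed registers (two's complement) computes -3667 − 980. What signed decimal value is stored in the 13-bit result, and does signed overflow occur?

3545; overflow

-3667 → 1000110101101
980 → 0001111010100
Subtract via negate-and-add: invert 0001111010100 + 1 = 1110000101100 (i.e. -980).
  1000110101101
+ 1110000101100
= 0110111011001  (discard carry-out 1)
Result 0110111011001: MSB = 0 → value 3545.
Both addends (after negating the subtrahend) are negative but the stored result is non-negative: signed overflow. The true value -3667 − 980 = -4647 lies outside [-4096, 4095].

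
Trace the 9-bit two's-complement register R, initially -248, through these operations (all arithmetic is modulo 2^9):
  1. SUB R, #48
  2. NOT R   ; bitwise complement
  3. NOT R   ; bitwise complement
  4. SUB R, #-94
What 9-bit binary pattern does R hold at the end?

Start: R = -248 = 100001000.
R = -248 − 48 = -296; wraps to 216 = 011011000
R = NOT 011011000 = 100100111 = -217
R = NOT 100100111 = 011011000 = 216
R = 216 − (-94) = 310; wraps to -202 = 100110110

100110110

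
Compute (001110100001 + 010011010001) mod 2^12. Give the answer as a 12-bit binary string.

100001110010

  001110100001
+ 010011010001
= 100001110010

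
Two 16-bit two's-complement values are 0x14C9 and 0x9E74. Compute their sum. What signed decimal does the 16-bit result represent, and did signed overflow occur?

-19651; no overflow

0x14C9 = 0001010011001001 = 5321 (signed)
0x9E74 = 1001111001110100 = -24972 (signed)
  0001010011001001
+ 1001111001110100
= 1011001100111101
Result 1011001100111101: MSB = 1 → 45885 − 65536 = -19651.
Addends have opposite signs, so signed overflow cannot occur.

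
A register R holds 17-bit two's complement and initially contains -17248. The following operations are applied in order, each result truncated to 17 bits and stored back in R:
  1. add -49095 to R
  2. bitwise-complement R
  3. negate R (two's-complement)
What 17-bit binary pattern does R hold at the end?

01111110011011010

Start: R = -17248 = 11011110010100000.
R = -17248 + (-49095) = -66343; wraps to 64729 = 01111110011011001
R = NOT 01111110011011001 = 10000001100100110 = -64730
R = −(-64730) = 64730 = 01111110011011010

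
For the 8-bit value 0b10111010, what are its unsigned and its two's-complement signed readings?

Unsigned: 10111010 = 186.
Signed: MSB=1 → 186 − 256 = -70.

unsigned = 186, signed = -70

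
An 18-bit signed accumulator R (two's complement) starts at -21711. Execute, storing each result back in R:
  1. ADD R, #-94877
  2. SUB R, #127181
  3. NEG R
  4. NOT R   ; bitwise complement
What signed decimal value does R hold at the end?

18374

Start: R = -21711 = 111010101100110001.
R = -21711 + (-94877) = -116588 = 100011100010010100
R = -116588 − 127181 = -243769; wraps to 18375 = 000100011111000111
R = −(18375) = -18375 = 111011100000111001
R = NOT 111011100000111001 = 000100011111000110 = 18374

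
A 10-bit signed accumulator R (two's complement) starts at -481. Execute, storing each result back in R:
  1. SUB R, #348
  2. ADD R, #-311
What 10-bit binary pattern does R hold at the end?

1110001100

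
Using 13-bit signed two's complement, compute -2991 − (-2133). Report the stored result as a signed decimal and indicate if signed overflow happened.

-2991 → 1010001010001
-2133 → 1011110101011
Subtract via negate-and-add: invert 1011110101011 + 1 = 0100001010101 (i.e. 2133).
  1010001010001
+ 0100001010101
= 1110010100110
Result 1110010100110: MSB = 1 → 7334 − 8192 = -858.
Addends (after negating the subtrahend) have opposite signs, so signed overflow cannot occur.

-858; no overflow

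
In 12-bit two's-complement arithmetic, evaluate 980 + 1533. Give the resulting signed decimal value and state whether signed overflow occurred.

980 → 001111010100
1533 → 010111111101
  001111010100
+ 010111111101
= 100111010001
Result 100111010001: MSB = 1 → 2513 − 4096 = -1583.
Both addends are non-negative but the stored result is negative: signed overflow. The true value 980 + 1533 = 2513 lies outside [-2048, 2047].

-1583; overflow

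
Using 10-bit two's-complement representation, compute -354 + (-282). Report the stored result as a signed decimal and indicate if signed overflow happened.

388; overflow

-354 → 1010011110
-282 → 1011100110
  1010011110
+ 1011100110
= 0110000100  (discard carry-out 1)
Result 0110000100: MSB = 0 → value 388.
Both addends are negative but the stored result is non-negative: signed overflow. The true value -354 + (-282) = -636 lies outside [-512, 511].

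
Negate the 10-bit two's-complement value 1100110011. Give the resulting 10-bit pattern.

0011001101

Invert: 0011001100. Add 1: 0011001101.
Check: 1100110011 = -205, 0011001101 = 205.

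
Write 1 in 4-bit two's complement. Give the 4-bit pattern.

0001

1 is non-negative, so write it directly in 4 bits: 0001.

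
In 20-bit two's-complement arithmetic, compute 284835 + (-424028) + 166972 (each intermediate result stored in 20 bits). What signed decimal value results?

27779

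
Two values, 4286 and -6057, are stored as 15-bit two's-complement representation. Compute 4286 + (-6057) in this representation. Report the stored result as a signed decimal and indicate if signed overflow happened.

4286 → 001000010111110
-6057 → 110100001010111
  001000010111110
+ 110100001010111
= 111100100010101
Result 111100100010101: MSB = 1 → 30997 − 32768 = -1771.
Addends have opposite signs, so signed overflow cannot occur.

-1771; no overflow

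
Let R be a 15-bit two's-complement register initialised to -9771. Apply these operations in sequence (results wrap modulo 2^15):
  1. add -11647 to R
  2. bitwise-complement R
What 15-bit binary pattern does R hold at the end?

101001110101001

Start: R = -9771 = 101100111010101.
R = -9771 + (-11647) = -21418; wraps to 11350 = 010110001010110
R = NOT 010110001010110 = 101001110101001 = -11351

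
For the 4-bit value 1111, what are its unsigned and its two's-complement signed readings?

unsigned = 15, signed = -1

Unsigned: 1111 = 15.
Signed: MSB=1 → 15 − 16 = -1.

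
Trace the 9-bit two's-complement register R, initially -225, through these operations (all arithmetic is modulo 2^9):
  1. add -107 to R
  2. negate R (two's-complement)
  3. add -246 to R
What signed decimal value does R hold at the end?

Start: R = -225 = 100011111.
R = -225 + (-107) = -332; wraps to 180 = 010110100
R = −(180) = -180 = 101001100
R = -180 + (-246) = -426; wraps to 86 = 001010110

86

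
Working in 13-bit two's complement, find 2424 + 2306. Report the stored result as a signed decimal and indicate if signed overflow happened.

2424 → 0100101111000
2306 → 0100100000010
  0100101111000
+ 0100100000010
= 1001001111010
Result 1001001111010: MSB = 1 → 4730 − 8192 = -3462.
Both addends are non-negative but the stored result is negative: signed overflow. The true value 2424 + 2306 = 4730 lies outside [-4096, 4095].

-3462; overflow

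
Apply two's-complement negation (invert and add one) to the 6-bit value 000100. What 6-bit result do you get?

Invert: 111011. Add 1: 111100.
Check: 000100 = 4, 111100 = -4.

111100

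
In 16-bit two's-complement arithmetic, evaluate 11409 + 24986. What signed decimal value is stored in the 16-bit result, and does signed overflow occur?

11409 → 0010110010010001
24986 → 0110000110011010
  0010110010010001
+ 0110000110011010
= 1000111000101011
Result 1000111000101011: MSB = 1 → 36395 − 65536 = -29141.
Both addends are non-negative but the stored result is negative: signed overflow. The true value 11409 + 24986 = 36395 lies outside [-32768, 32767].

-29141; overflow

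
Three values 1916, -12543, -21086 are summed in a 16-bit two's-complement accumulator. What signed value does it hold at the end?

1916 + (-12543) = -10627 (1101011001111101)
-10627 + (-21086) = -31713 (1000010000011111)

-31713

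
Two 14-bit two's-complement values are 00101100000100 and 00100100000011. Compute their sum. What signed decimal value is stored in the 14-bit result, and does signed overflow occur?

00101100000100 = 2820 (signed)
00100100000011 = 2307 (signed)
  00101100000100
+ 00100100000011
= 01010000000111
Result 01010000000111: MSB = 0 → value 5127.
Both addends are non-negative and so is the stored result: no signed overflow.

5127; no overflow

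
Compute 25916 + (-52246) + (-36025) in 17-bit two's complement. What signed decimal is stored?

-62355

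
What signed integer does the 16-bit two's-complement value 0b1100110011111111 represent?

MSB is 1, so the value is negative.
Invert: 0011001100000000. Add 1: 0011001100000001 = 13057. So the value is −13057.

-13057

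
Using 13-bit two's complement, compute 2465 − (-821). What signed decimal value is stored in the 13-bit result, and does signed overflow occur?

3286; no overflow

2465 → 0100110100001
-821 → 1110011001011
Subtract via negate-and-add: invert 1110011001011 + 1 = 0001100110101 (i.e. 821).
  0100110100001
+ 0001100110101
= 0110011010110
Result 0110011010110: MSB = 0 → value 3286.
Both addends (after negating the subtrahend) are non-negative and so is the stored result: no signed overflow.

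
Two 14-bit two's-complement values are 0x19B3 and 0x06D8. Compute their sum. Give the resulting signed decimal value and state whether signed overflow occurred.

-8053; overflow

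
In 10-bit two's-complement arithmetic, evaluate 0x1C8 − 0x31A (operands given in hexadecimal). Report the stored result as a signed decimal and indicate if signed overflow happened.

0x1C8 = 0111001000 = 456 (signed)
0x31A = 1100011010 = -230 (signed)
Subtract via negate-and-add: invert 1100011010 + 1 = 0011100110 (i.e. 230).
  0111001000
+ 0011100110
= 1010101110
Result 1010101110: MSB = 1 → 686 − 1024 = -338.
Both addends (after negating the subtrahend) are non-negative but the stored result is negative: signed overflow. The true value 456 − (-230) = 686 lies outside [-512, 511].

-338; overflow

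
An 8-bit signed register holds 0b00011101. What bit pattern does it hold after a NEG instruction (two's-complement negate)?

Invert: 11100010. Add 1: 11100011.
Check: 00011101 = 29, 11100011 = -29.

11100011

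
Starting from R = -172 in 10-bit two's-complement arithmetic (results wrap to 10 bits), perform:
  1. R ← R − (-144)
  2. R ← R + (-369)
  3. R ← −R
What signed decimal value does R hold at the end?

397

Start: R = -172 = 1101010100.
R = -172 − (-144) = -28 = 1111100100
R = -28 + (-369) = -397 = 1001110011
R = −(-397) = 397 = 0110001101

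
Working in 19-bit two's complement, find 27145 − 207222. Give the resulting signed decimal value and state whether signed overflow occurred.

27145 → 0000110101000001001
207222 → 0110010100101110110
Subtract via negate-and-add: invert 0110010100101110110 + 1 = 1001101011010001010 (i.e. -207222).
  0000110101000001001
+ 1001101011010001010
= 1010100000010010011
Result 1010100000010010011: MSB = 1 → 344211 − 524288 = -180077.
Addends (after negating the subtrahend) have opposite signs, so signed overflow cannot occur.

-180077; no overflow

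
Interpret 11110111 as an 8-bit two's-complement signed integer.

-9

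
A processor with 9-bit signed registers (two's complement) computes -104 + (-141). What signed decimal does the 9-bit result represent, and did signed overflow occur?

-245; no overflow

-104 → 110011000
-141 → 101110011
  110011000
+ 101110011
= 100001011  (discard carry-out 1)
Result 100001011: MSB = 1 → 267 − 512 = -245.
Both addends are negative and so is the stored result: no signed overflow.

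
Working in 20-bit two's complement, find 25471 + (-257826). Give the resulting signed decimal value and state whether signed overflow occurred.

25471 → 00000110001101111111
-257826 → 11000001000011011110
  00000110001101111111
+ 11000001000011011110
= 11000111010001011101
Result 11000111010001011101: MSB = 1 → 816221 − 1048576 = -232355.
Addends have opposite signs, so signed overflow cannot occur.

-232355; no overflow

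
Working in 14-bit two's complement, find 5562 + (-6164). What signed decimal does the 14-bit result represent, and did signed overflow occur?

-602; no overflow

5562 → 01010110111010
-6164 → 10011111101100
  01010110111010
+ 10011111101100
= 11110110100110
Result 11110110100110: MSB = 1 → 15782 − 16384 = -602.
Addends have opposite signs, so signed overflow cannot occur.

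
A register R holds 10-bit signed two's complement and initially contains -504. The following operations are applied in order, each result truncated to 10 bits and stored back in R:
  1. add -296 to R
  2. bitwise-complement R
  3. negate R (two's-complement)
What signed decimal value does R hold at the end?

Start: R = -504 = 1000001000.
R = -504 + (-296) = -800; wraps to 224 = 0011100000
R = NOT 0011100000 = 1100011111 = -225
R = −(-225) = 225 = 0011100001

225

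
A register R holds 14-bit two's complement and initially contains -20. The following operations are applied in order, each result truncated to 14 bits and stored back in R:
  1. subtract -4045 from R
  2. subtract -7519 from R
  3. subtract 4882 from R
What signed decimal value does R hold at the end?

6662

Start: R = -20 = 11111111101100.
R = -20 − (-4045) = 4025 = 00111110111001
R = 4025 − (-7519) = 11544; wraps to -4840 = 10110100011000
R = -4840 − 4882 = -9722; wraps to 6662 = 01101000000110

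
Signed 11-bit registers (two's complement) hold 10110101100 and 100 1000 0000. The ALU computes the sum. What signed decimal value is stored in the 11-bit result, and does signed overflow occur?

556; overflow

10110101100 = -596 (signed)
100 1000 0000 → 10010000000 = -896 (signed)
  10110101100
+ 10010000000
= 01000101100  (discard carry-out 1)
Result 01000101100: MSB = 0 → value 556.
Both addends are negative but the stored result is non-negative: signed overflow. The true value -596 + (-896) = -1492 lies outside [-1024, 1023].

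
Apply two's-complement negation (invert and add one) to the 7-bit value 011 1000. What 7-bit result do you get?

1001000

Invert: 1000111. Add 1: 1001000.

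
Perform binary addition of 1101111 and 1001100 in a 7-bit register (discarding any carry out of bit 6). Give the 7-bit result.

0111011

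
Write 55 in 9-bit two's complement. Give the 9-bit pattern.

55 is non-negative, so write it directly in 9 bits: 000110111.

000110111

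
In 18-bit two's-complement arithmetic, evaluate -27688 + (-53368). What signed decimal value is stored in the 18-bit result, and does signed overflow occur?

-81056; no overflow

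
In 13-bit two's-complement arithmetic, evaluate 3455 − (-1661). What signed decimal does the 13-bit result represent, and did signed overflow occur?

-3076; overflow

3455 → 0110101111111
-1661 → 1100110000011
Subtract via negate-and-add: invert 1100110000011 + 1 = 0011001111101 (i.e. 1661).
  0110101111111
+ 0011001111101
= 1001111111100
Result 1001111111100: MSB = 1 → 5116 − 8192 = -3076.
Both addends (after negating the subtrahend) are non-negative but the stored result is negative: signed overflow. The true value 3455 − (-1661) = 5116 lies outside [-4096, 4095].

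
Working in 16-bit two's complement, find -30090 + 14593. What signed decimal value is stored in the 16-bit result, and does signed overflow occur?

-15497; no overflow

-30090 → 1000101001110110
14593 → 0011100100000001
  1000101001110110
+ 0011100100000001
= 1100001101110111
Result 1100001101110111: MSB = 1 → 50039 − 65536 = -15497.
Addends have opposite signs, so signed overflow cannot occur.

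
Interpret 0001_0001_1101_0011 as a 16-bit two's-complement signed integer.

4563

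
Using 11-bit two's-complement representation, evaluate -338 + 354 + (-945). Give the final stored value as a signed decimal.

-929

-338 + 354 = 16 (00000010000)
16 + (-945) = -929 (10001011111)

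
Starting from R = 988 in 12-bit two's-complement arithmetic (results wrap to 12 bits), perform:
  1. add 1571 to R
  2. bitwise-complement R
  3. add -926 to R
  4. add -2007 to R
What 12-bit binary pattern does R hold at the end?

Start: R = 988 = 001111011100.
R = 988 + 1571 = 2559; wraps to -1537 = 100111111111
R = NOT 100111111111 = 011000000000 = 1536
R = 1536 + (-926) = 610 = 001001100010
R = 610 + (-2007) = -1397 = 101010001011

101010001011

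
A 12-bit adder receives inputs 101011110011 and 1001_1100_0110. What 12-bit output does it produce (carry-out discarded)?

  101011110011
+ 100111000110
= 010010111001  (discard carry-out 1)

010010111001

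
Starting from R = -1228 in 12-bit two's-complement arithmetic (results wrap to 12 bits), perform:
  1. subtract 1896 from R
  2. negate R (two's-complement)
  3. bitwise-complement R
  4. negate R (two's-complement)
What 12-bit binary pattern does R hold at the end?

Start: R = -1228 = 101100110100.
R = -1228 − 1896 = -3124; wraps to 972 = 001111001100
R = −(972) = -972 = 110000110100
R = NOT 110000110100 = 001111001011 = 971
R = −(971) = -971 = 110000110101

110000110101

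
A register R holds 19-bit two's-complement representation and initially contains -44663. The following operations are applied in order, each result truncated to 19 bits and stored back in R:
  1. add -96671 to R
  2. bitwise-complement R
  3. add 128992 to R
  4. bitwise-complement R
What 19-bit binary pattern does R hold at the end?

Start: R = -44663 = 1110101000110001001.
R = -44663 + (-96671) = -141334 = 1011101011111101010
R = NOT 1011101011111101010 = 0100010100000010101 = 141333
R = 141333 + 128992 = 270325; wraps to -253963 = 1000001111111110101
R = NOT 1000001111111110101 = 0111110000000001010 = 253962

0111110000000001010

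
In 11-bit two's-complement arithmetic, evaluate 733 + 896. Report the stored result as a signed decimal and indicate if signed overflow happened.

733 → 01011011101
896 → 01110000000
  01011011101
+ 01110000000
= 11001011101
Result 11001011101: MSB = 1 → 1629 − 2048 = -419.
Both addends are non-negative but the stored result is negative: signed overflow. The true value 733 + 896 = 1629 lies outside [-1024, 1023].

-419; overflow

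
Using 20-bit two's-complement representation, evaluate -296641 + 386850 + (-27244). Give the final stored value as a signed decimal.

62965

-296641 + 386850 = 90209 (00010110000001100001)
90209 + (-27244) = 62965 (00001111010111110101)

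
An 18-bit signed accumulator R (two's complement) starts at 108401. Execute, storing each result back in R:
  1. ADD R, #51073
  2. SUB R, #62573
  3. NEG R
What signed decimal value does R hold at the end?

Start: R = 108401 = 011010011101110001.
R = 108401 + 51073 = 159474; wraps to -102670 = 100110111011110010
R = -102670 − 62573 = -165243; wraps to 96901 = 010111101010000101
R = −(96901) = -96901 = 101000010101111011

-96901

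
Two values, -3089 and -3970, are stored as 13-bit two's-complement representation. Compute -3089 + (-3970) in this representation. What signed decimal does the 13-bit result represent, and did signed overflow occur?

-3089 → 1001111101111
-3970 → 1000001111110
  1001111101111
+ 1000001111110
= 0010001101101  (discard carry-out 1)
Result 0010001101101: MSB = 0 → value 1133.
Both addends are negative but the stored result is non-negative: signed overflow. The true value -3089 + (-3970) = -7059 lies outside [-4096, 4095].

1133; overflow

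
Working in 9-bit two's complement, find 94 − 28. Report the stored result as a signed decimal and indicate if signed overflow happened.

66; no overflow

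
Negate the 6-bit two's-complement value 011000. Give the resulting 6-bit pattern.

Invert: 100111. Add 1: 101000.
Check: 011000 = 24, 101000 = -24.

101000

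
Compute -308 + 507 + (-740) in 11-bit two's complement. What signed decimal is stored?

-541

-308 + 507 = 199 (00011000111)
199 + (-740) = -541 (10111100011)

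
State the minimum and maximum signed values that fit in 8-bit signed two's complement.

Minimum: −2^7 = -128.
Maximum: 2^7 − 1 = 127.

min = -128, max = 127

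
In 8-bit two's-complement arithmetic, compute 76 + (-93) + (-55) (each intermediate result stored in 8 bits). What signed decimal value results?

76 + (-93) = -17 (11101111)
-17 + (-55) = -72 (10111000)

-72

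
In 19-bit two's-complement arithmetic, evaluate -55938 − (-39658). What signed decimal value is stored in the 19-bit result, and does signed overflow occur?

-16280; no overflow

-55938 → 1110010010101111110
-39658 → 1110110010100010110
Subtract via negate-and-add: invert 1110110010100010110 + 1 = 0001001101011101010 (i.e. 39658).
  1110010010101111110
+ 0001001101011101010
= 1111100000001101000
Result 1111100000001101000: MSB = 1 → 508008 − 524288 = -16280.
Addends (after negating the subtrahend) have opposite signs, so signed overflow cannot occur.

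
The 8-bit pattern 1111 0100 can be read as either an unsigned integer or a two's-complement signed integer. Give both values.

unsigned = 244, signed = -12

Unsigned: 11110100 = 244.
Signed: MSB=1 → 244 − 256 = -12.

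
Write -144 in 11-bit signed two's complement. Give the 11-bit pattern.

11101110000

|-144| = 144 = 00010010000 in 11 bits.
Invert the bits: 11101101111. Add 1: 11101110000.
Check: 11101110000 reads as 1904 − 2048 = -144.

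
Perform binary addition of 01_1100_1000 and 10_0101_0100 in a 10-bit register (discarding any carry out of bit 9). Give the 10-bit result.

0000011100

  0111001000
+ 1001010100
= 0000011100  (discard carry-out 1)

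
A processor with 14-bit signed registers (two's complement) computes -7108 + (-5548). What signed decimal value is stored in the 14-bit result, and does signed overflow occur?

-7108 → 10010000111100
-5548 → 10101001010100
  10010000111100
+ 10101001010100
= 00111010010000  (discard carry-out 1)
Result 00111010010000: MSB = 0 → value 3728.
Both addends are negative but the stored result is non-negative: signed overflow. The true value -7108 + (-5548) = -12656 lies outside [-8192, 8191].

3728; overflow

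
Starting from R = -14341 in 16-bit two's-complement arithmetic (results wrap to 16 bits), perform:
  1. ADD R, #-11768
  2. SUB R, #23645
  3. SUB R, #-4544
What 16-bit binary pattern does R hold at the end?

0100111101100110

Start: R = -14341 = 1100011111111011.
R = -14341 + (-11768) = -26109 = 1001101000000011
R = -26109 − 23645 = -49754; wraps to 15782 = 0011110110100110
R = 15782 − (-4544) = 20326 = 0100111101100110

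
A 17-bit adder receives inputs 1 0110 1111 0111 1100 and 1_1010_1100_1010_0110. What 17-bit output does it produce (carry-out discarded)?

10001110000100010

  10110111101111100
+ 11010110010100110
= 10001110000100010  (discard carry-out 1)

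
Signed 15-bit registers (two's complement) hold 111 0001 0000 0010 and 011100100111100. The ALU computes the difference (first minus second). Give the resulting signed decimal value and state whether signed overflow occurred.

111 0001 0000 0010 → 111000100000010 = -3838 (signed)
011100100111100 = 14652 (signed)
Subtract via negate-and-add: invert 011100100111100 + 1 = 100011011000100 (i.e. -14652).
  111000100000010
+ 100011011000100
= 011011111000110  (discard carry-out 1)
Result 011011111000110: MSB = 0 → value 14278.
Both addends (after negating the subtrahend) are negative but the stored result is non-negative: signed overflow. The true value -3838 − 14652 = -18490 lies outside [-16384, 16383].

14278; overflow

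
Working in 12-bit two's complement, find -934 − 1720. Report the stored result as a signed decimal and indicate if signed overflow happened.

1442; overflow

-934 → 110001011010
1720 → 011010111000
Subtract via negate-and-add: invert 011010111000 + 1 = 100101001000 (i.e. -1720).
  110001011010
+ 100101001000
= 010110100010  (discard carry-out 1)
Result 010110100010: MSB = 0 → value 1442.
Both addends (after negating the subtrahend) are negative but the stored result is non-negative: signed overflow. The true value -934 − 1720 = -2654 lies outside [-2048, 2047].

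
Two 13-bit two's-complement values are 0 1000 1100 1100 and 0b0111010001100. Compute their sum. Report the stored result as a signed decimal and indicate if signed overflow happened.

0 1000 1100 1100 → 0100011001100 = 2252 (signed)
0b0111010001100 → 0111010001100 = 3724 (signed)
  0100011001100
+ 0111010001100
= 1011101011000
Result 1011101011000: MSB = 1 → 5976 − 8192 = -2216.
Both addends are non-negative but the stored result is negative: signed overflow. The true value 2252 + 3724 = 5976 lies outside [-4096, 4095].

-2216; overflow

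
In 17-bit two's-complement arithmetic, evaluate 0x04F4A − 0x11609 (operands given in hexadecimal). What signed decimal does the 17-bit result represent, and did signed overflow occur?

0x04F4A = 00100111101001010 = 20298 (signed)
0x11609 = 10001011000001001 = -59895 (signed)
Subtract via negate-and-add: invert 10001011000001001 + 1 = 01110100111110111 (i.e. 59895).
  00100111101001010
+ 01110100111110111
= 10011100101000001
Result 10011100101000001: MSB = 1 → 80193 − 131072 = -50879.
Both addends (after negating the subtrahend) are non-negative but the stored result is negative: signed overflow. The true value 20298 − (-59895) = 80193 lies outside [-65536, 65535].

-50879; overflow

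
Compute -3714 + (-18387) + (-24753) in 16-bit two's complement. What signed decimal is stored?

-3714 + (-18387) = -22101 (1010100110101011)
-22101 + (-24753) = -46854 → wraps to 18682 (0100100011111010)

18682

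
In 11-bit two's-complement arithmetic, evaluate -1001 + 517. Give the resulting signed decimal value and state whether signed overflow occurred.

-1001 → 10000010111
517 → 01000000101
  10000010111
+ 01000000101
= 11000011100
Result 11000011100: MSB = 1 → 1564 − 2048 = -484.
Addends have opposite signs, so signed overflow cannot occur.

-484; no overflow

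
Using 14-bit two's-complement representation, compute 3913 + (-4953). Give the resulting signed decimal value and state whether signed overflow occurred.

-1040; no overflow

3913 → 00111101001001
-4953 → 10110010100111
  00111101001001
+ 10110010100111
= 11101111110000
Result 11101111110000: MSB = 1 → 15344 − 16384 = -1040.
Addends have opposite signs, so signed overflow cannot occur.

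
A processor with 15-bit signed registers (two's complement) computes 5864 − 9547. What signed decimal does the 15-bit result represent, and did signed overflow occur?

-3683; no overflow

5864 → 001011011101000
9547 → 010010101001011
Subtract via negate-and-add: invert 010010101001011 + 1 = 101101010110101 (i.e. -9547).
  001011011101000
+ 101101010110101
= 111000110011101
Result 111000110011101: MSB = 1 → 29085 − 32768 = -3683.
Addends (after negating the subtrahend) have opposite signs, so signed overflow cannot occur.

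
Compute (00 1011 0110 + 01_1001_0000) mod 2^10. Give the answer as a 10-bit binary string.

1001000110

  0010110110
+ 0110010000
= 1001000110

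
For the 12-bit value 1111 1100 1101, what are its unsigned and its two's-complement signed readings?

Unsigned: 111111001101 = 4045.
Signed: MSB=1 → 4045 − 4096 = -51.

unsigned = 4045, signed = -51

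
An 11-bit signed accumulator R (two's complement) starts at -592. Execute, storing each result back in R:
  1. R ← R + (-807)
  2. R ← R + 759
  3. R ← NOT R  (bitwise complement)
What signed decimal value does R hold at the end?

639

Start: R = -592 = 10110110000.
R = -592 + (-807) = -1399; wraps to 649 = 01010001001
R = 649 + 759 = 1408; wraps to -640 = 10110000000
R = NOT 10110000000 = 01001111111 = 639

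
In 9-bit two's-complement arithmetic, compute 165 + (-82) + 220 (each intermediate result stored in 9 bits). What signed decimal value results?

-209

165 + (-82) = 83 (001010011)
83 + 220 = 303 → wraps to -209 (100101111)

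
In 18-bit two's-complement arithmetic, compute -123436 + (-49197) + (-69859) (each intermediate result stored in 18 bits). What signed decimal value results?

19652

-123436 + (-49197) = -172633 → wraps to 89511 (010101110110100111)
89511 + (-69859) = 19652 (000100110011000100)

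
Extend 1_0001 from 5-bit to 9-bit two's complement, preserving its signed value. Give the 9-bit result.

MSB of 10001 is 1; replicate it into the new high bits.
1111|10001 → 111110001 (still -15).

111110001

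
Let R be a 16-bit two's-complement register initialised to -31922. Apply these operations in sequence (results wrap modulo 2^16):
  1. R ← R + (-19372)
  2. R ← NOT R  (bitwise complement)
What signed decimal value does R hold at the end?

-14243

Start: R = -31922 = 1000001101001110.
R = -31922 + (-19372) = -51294; wraps to 14242 = 0011011110100010
R = NOT 0011011110100010 = 1100100001011101 = -14243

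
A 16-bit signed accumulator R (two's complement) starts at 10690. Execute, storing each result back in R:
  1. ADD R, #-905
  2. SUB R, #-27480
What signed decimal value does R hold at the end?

Start: R = 10690 = 0010100111000010.
R = 10690 + (-905) = 9785 = 0010011000111001
R = 9785 − (-27480) = 37265; wraps to -28271 = 1001000110010001

-28271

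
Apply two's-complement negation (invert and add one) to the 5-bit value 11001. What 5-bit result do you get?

00111

Invert: 00110. Add 1: 00111.
Check: 11001 = -7, 00111 = 7.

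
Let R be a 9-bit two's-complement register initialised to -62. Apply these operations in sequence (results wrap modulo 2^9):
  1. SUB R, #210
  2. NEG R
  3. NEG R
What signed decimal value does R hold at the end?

Start: R = -62 = 111000010.
R = -62 − 210 = -272; wraps to 240 = 011110000
R = −(240) = -240 = 100010000
R = −(-240) = 240 = 011110000

240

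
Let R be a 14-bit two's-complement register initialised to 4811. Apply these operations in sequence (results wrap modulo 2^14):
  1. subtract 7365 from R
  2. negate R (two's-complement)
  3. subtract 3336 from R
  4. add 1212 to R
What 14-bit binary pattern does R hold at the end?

00000110101110

Start: R = 4811 = 01001011001011.
R = 4811 − 7365 = -2554 = 11011000000110
R = −(-2554) = 2554 = 00100111111010
R = 2554 − 3336 = -782 = 11110011110010
R = -782 + 1212 = 430 = 00000110101110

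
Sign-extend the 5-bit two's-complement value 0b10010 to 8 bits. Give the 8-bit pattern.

MSB of 10010 is 1; replicate it into the new high bits.
111|10010 → 11110010 (still -14).

11110010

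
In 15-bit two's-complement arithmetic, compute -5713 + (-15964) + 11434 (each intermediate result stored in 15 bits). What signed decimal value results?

-10243

-5713 + (-15964) = -21677 → wraps to 11091 (010101101010011)
11091 + 11434 = 22525 → wraps to -10243 (101011111111101)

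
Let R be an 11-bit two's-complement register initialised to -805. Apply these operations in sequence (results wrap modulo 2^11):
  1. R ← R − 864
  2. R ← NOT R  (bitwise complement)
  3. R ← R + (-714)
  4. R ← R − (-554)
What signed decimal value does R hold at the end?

-540

Start: R = -805 = 10011011011.
R = -805 − 864 = -1669; wraps to 379 = 00101111011
R = NOT 00101111011 = 11010000100 = -380
R = -380 + (-714) = -1094; wraps to 954 = 01110111010
R = 954 − (-554) = 1508; wraps to -540 = 10111100100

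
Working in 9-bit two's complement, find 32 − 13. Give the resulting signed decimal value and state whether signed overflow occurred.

32 → 000100000
13 → 000001101
Subtract via negate-and-add: invert 000001101 + 1 = 111110011 (i.e. -13).
  000100000
+ 111110011
= 000010011  (discard carry-out 1)
Result 000010011: MSB = 0 → value 19.
Addends (after negating the subtrahend) have opposite signs, so signed overflow cannot occur.

19; no overflow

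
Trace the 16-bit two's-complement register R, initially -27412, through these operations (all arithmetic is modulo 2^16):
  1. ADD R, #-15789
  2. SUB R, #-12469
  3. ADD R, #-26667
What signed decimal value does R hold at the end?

8137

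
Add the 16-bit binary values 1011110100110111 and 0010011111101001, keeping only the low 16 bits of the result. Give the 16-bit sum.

1110010100100000

  1011110100110111
+ 0010011111101001
= 1110010100100000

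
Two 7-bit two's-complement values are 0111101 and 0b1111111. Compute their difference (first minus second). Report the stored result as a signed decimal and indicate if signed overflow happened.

0111101 = 61 (signed)
0b1111111 → 1111111 = -1 (signed)
Subtract via negate-and-add: invert 1111111 + 1 = 0000001 (i.e. 1).
  0111101
+ 0000001
= 0111110
Result 0111110: MSB = 0 → value 62.
Both addends (after negating the subtrahend) are non-negative and so is the stored result: no signed overflow.

62; no overflow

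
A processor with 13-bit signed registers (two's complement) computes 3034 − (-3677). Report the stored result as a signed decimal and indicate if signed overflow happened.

3034 → 0101111011010
-3677 → 1000110100011
Subtract via negate-and-add: invert 1000110100011 + 1 = 0111001011101 (i.e. 3677).
  0101111011010
+ 0111001011101
= 1101000110111
Result 1101000110111: MSB = 1 → 6711 − 8192 = -1481.
Both addends (after negating the subtrahend) are non-negative but the stored result is negative: signed overflow. The true value 3034 − (-3677) = 6711 lies outside [-4096, 4095].

-1481; overflow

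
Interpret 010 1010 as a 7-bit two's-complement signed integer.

42

MSB is 0, so the value is non-negative: 0101010 = 42.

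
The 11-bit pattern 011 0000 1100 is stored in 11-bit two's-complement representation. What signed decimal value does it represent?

780

MSB is 0, so the value is non-negative: 01100001100 = 780.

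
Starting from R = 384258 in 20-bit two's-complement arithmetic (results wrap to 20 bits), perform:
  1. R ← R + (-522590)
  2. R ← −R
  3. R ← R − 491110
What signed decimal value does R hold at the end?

-352778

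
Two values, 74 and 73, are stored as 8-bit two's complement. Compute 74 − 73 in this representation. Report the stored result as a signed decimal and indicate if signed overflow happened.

1; no overflow

74 → 01001010
73 → 01001001
Subtract via negate-and-add: invert 01001001 + 1 = 10110111 (i.e. -73).
  01001010
+ 10110111
= 00000001  (discard carry-out 1)
Result 00000001: MSB = 0 → value 1.
Addends (after negating the subtrahend) have opposite signs, so signed overflow cannot occur.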